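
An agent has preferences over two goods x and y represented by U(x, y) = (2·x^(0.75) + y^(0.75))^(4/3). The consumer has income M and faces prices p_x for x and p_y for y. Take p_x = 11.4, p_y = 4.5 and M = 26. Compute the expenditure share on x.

Numerically y/x = 2.574242, so x* = 26/(11.4 + 4.5·2.574242) = 1.1312 and y* = 2.574242·1.1312 = 2.912.
Expenditure on x: 11.4·1.1312 = 12.8959; share = 0.496.

share on x = 0.496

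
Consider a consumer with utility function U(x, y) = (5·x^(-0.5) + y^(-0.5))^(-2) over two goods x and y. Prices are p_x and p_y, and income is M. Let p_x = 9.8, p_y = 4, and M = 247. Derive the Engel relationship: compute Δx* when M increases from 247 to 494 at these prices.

Substitute y = (y/x)·x into the budget: x* = M/(p_x + p_y·(y/x)).
Numerically y/x = 0.621533, so x* = 247/(9.8 + 4·0.621533) = 20.104.
At M' = 494: x* = 40.2079. Change: 40.2079 − 20.104 = 20.104.

Δx* = 20.104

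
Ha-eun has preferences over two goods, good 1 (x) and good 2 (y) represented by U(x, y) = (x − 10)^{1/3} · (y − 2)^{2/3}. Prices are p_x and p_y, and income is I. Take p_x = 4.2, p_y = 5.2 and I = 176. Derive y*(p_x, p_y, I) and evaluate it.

Discretionary income = 176 − 10·4.2 − 2·5.2 = 123.6; y* = 2 + 2/3·123.6/5.2 = 17.8462.

y* = 17.8462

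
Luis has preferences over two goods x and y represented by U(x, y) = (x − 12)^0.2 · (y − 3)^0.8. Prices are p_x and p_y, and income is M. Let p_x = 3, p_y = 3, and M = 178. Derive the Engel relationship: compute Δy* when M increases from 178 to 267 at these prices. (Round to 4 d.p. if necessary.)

Δy* = 23.7333

MRS = (1/4)·(y−3)/(x−12). Tangency with p_x/p_y gives y−3 = 4·(p_x/p_y)·(x−12).
Substituting into the budget: x* = 12 + 0.2·(M − 12·p_x − 3·p_y)/p_x, and y* = 3 + 0.8·(…)/p_y.
Discretionary income = 178 − 12·3 − 3·3 = 133; y* = 3 + 0.8·133/3 = 38.4667.
At M' = 267: y* = 62.2. Change: 62.2 − 38.4667 = 23.7333.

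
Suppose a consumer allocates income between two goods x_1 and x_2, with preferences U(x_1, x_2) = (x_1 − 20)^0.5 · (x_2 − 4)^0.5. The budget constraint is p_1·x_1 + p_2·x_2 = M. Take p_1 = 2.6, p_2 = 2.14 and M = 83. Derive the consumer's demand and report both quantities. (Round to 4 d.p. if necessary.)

x_1* = 24.3154, x_2* = 9.243

Let x_1' = x_1−20, x_2' = x_2−4. MRS = x_2'/x_1' = p_1/p_2.
After buying the subsistence bundle (20, 4), a share 0.5 of the remaining income goes to x_1: x_1* = 20 + 0.5·(M − 20p_1 − 4p_2)/p_1.
Discretionary income = 83 − 20·2.6 − 4·2.14 = 22.44; x_1* = 20 + 0.5·22.44/2.6 = 24.3154; x_2* = 4 + 0.5·22.44/2.14 = 9.243.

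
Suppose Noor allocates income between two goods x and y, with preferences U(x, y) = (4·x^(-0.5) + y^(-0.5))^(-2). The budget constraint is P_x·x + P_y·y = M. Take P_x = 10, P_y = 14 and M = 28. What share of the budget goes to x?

share on x = 0.6925

MU_x ∝ 4·x^(-1.5), MU_y ∝ y^(-1.5), so MRS = 4·(y/x)^(1.5) = P_x/P_y.
Solve for the ratio: y/x = [(1/4)·P_x/P_y]^(2/3).
Substitute y = (y/x)·x into the budget: x* = M/(P_x + P_y·(y/x)).
Numerically y/x = 0.317109, so x* = 28/(10 + 14·0.317109) = 1.9391 and y* = 0.317109·1.9391 = 0.6149.
Expenditure on x: 10·1.9391 = 19.3912; share = 0.6925.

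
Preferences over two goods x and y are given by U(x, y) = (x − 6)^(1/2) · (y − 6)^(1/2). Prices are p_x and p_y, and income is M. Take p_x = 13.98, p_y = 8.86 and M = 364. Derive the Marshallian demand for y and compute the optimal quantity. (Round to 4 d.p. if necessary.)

This is Cobb-Douglas in (x−6, y−6): tangency gives 0.5·p_y·(y−6) = 0.5·p_x·(x−6).
After buying the subsistence bundle (6, 6), a share 0.5 of the remaining income goes to x: x* = 6 + 0.5·(M − 6p_x − 6p_y)/p_x.
Discretionary income = 364 − 6·13.98 − 6·8.86 = 226.96; y* = 6 + 0.5·226.96/8.86 = 18.8081.

y* = 18.8081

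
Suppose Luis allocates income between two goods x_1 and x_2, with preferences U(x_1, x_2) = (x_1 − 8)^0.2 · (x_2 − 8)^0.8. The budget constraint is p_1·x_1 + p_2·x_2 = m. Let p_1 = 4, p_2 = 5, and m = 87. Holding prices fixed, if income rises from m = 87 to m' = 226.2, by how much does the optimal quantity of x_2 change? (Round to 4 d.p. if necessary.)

MRS = (1/4)·(x_2−8)/(x_1−8). Tangency with p_1/p_2 gives x_2−8 = 4·(p_1/p_2)·(x_1−8).
Substituting into the budget: x_1* = 8 + 0.2·(m − 8·p_1 − 8·p_2)/p_1, and x_2* = 8 + 0.8·(…)/p_2.
Discretionary income = 87 − 8·4 − 8·5 = 15; x_2* = 8 + 0.8·15/5 = 10.4.
At m' = 226.2: x_2* = 32.672. Change: 32.672 − 10.4 = 22.272.

Δx_2* = 22.272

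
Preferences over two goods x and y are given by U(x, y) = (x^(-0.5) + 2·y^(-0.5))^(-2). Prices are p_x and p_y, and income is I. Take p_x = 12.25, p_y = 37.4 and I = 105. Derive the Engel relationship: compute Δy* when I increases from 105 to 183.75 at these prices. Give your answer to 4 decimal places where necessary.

Δy* = 1.4681

With the ratio pinned down, the budget gives x* = I/(p_x + p_y·(y/x)) and y* = (y/x)·x*.
Numerically y/x = 0.754275, so x* = 105/(12.25 + 37.4·0.754275) = 2.5952 and y* = 0.754275·2.5952 = 1.9575.
At I' = 183.75: y* = 3.4256. Change: 3.4256 − 1.9575 = 1.4681.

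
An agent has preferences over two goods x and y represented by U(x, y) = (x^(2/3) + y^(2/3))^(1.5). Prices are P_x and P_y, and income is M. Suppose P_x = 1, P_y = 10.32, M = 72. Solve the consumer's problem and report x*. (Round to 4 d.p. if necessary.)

MRS = MU_x/MU_y = (y/x)^(1/3). Set equal to P_x/P_y.
Solve for the ratio: y/x = [P_x/P_y]^(3).
Substitute y = (y/x)·x into the budget: x* = M/(P_x + P_y·(y/x)).
Numerically y/x = 0.00091, so x* = 72/(1 + 10.32·0.00091) = 71.3302.

x* = 71.3302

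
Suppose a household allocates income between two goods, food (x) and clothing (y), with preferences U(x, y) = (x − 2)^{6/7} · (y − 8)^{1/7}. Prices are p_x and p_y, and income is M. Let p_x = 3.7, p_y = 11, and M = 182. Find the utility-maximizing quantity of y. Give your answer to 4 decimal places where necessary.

Substituting into the budget: x* = 2 + 6/7·(M − 2·p_x − 8·p_y)/p_x, and y* = 8 + 1/7·(…)/p_y.
Discretionary income = 182 − 2·3.7 − 8·11 = 86.6; y* = 8 + 1/7·86.6/11 = 9.1247.

y* = 9.1247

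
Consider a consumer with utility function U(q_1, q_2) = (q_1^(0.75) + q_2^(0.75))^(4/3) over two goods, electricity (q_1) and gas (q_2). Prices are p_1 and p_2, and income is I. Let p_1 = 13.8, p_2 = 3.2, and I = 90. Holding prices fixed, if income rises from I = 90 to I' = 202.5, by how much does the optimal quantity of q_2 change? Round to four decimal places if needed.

Numerically q_2/q_1 = 345.872818, so q_1* = 90/(13.8 + 3.2·345.872818) = 0.0803 and q_2* = 345.872818·0.0803 = 27.7786.
At I' = 202.5: q_2* = 62.5019. Change: 62.5019 − 27.7786 = 34.7233.

Δq_2* = 34.7233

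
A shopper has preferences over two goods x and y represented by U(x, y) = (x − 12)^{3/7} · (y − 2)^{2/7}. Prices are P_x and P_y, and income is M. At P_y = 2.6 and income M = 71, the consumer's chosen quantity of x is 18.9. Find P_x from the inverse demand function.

This is Cobb-Douglas in (x−12, y−2): tangency gives 3/7·P_y·(y−2) = 2/7·P_x·(x−12).
Substituting into the budget: x* = 12 + 0.6·(M − 12·P_x − 2·P_y)/P_x, and y* = 2 + 0.4·(…)/P_y.
Set x* = 18.9 in the demand function and solve for P_x: P_x = 2.8.

P_x = 2.8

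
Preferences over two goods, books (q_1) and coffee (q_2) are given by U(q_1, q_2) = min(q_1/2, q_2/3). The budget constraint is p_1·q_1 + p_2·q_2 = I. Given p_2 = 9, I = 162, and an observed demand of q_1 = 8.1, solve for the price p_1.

p_1 = 6.5

Leontief preferences: the optimum is at the kink where q_1/2 = q_2/3, i.e. q_2 = (3/2)·q_1.
Budget: p_1·q_1 + p_2·(3/2)·q_1 = I, so (2·p_1 + 3·p_2)·q_1 = 2·I.
Demand: q_1*(p_1,p_2,I) = 2·I/(2·p_1 + 3·p_2), q_2* = 3·I/(2·p_1 + 3·p_2).
Set q_1* = 8.1 in the demand function and solve for p_1: p_1 = 6.5.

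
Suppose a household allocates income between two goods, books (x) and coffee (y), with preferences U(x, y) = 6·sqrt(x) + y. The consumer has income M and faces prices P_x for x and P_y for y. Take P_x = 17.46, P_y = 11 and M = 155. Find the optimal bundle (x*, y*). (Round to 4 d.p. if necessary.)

Set MRS = P_x/P_y: 3·x^(−1/2) = P_x/P_y.
Thus x* = (3·P_y/P_x)² — independent of M — with the rest of income spent on y.
Plugging in: x* = (3·11/17.46)² = 3.5722, y* = 8.4208.

x* = 3.5722, y* = 8.4208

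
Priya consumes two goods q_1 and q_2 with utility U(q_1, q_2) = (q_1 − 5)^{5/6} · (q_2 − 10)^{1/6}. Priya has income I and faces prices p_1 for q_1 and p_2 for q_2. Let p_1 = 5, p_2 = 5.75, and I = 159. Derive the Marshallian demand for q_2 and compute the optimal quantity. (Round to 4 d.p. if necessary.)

MRS = 5·(q_2−10)/(q_1−5). Tangency with p_1/p_2 gives q_2−10 = (1/5)·(p_1/p_2)·(q_1−5).
After buying the subsistence bundle (5, 10), a share 5/6 of the remaining income goes to q_1: q_1* = 5 + 5/6·(I − 5p_1 − 10p_2)/p_1.
Discretionary income = 159 − 5·5 − 10·5.75 = 76.5; q_2* = 10 + 1/6·76.5/5.75 = 12.2174.

q_2* = 12.2174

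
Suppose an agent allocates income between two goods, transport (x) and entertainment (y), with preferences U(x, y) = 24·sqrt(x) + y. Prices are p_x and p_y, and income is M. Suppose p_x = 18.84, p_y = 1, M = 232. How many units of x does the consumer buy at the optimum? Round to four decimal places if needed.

x* = 0.4057

Utility is quasi-linear in y; the FOC for x is 12/√x = p_x/p_y.
Solve: √x = 12·p_y/p_x, so x*(p_x,p_y) = (12·p_y/p_x)², and y* = (M − p_x·x*)/p_y.
Plugging in: x* = (12·1/18.84)² = 0.4057.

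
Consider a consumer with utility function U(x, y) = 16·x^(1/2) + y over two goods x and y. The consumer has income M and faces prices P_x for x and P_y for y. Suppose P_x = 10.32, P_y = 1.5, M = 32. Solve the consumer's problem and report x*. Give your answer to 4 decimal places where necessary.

x* = 1.3521

Utility is quasi-linear in y; the FOC for x is 8/√x = P_x/P_y.
Thus x* = (8·P_y/P_x)² — independent of M — with the rest of income spent on y.
Plugging in: x* = (8·1.5/10.32)² = 1.3521.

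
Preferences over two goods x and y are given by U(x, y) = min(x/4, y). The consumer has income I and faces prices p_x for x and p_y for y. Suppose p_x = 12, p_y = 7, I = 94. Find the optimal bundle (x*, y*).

With perfect complements, no substitution: consume in ratio x:y = 4:1.
Budget: p_x·x + p_y·(1/4)·x = I, so (4·p_x + p_y)·x = 4·I.
Demand: x*(p_x,p_y,I) = 4·I/(4·p_x + p_y), y* = I/(4·p_x + p_y).
Here 4·12 + 7 = 55, giving x* = 6.8364 and y* = 1.7091.

x* = 6.8364, y* = 1.7091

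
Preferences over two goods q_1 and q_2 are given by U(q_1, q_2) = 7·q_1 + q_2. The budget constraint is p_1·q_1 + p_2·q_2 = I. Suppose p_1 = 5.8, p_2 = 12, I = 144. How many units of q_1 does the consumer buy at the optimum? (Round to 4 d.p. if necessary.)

q_1* = 24.8276

Perfect substitutes: compare marginal utility per dollar. 7/p_1 vs 1/p_2 → 1.2069 vs 0.0833.
q_1 gives more utility per dollar, so spend all income on q_1: q_1* = I/p_1, q_2* = 0.
Numerically: q_1* = 24.8276, q_2* = 0.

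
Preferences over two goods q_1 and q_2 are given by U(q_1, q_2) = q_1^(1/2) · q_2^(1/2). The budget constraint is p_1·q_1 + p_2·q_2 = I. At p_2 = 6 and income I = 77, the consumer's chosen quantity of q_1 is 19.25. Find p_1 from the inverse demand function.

p_1 = 2

The MRS is q_2/q_1. Set MRS = p_1/p_2.
So 0.5·p_2·q_2 = 0.5·p_1·q_1; combined with the budget, a share 0.5 of income goes to q_1.
Demand: q_1*(p_1,p_2,I) = 0.5·I/p_1 and q_2* = 0.5·I/p_2.
Set q_1* = 19.25 in the demand function and solve for p_1: p_1 = 2.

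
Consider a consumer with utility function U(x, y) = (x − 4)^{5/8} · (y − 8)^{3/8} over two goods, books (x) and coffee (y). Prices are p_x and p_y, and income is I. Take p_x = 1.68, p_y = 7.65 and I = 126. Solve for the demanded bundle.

Substituting into the budget: x* = 4 + 0.625·(I − 4·p_x − 8·p_y)/p_x, and y* = 8 + 0.375·(…)/p_y.
Discretionary income = 126 − 4·1.68 − 8·7.65 = 58.08; x* = 4 + 0.625·58.08/1.68 = 25.6071; y* = 8 + 0.375·58.08/7.65 = 10.8471.

x* = 25.6071, y* = 10.8471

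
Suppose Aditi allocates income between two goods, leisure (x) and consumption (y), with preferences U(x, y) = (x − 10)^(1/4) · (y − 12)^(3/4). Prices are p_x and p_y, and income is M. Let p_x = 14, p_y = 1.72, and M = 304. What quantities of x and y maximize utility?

x* = 12.56, y* = 74.5116

This is Cobb-Douglas in (x−10, y−12): tangency gives 0.25·p_y·(y−12) = 0.75·p_x·(x−10).
Substituting into the budget: x* = 10 + 0.25·(M − 10·p_x − 12·p_y)/p_x, and y* = 12 + 0.75·(…)/p_y.
Discretionary income = 304 − 10·14 − 12·1.72 = 143.36; x* = 10 + 0.25·143.36/14 = 12.56; y* = 12 + 0.75·143.36/1.72 = 74.5116.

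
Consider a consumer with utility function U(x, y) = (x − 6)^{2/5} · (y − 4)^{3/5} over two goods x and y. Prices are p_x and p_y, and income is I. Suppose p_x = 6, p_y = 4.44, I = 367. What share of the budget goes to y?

This is Cobb-Douglas in (x−6, y−4): tangency gives 0.4·p_y·(y−4) = 0.6·p_x·(x−6).
Substituting into the budget: x* = 6 + 0.4·(I − 6·p_x − 4·p_y)/p_x, and y* = 4 + 0.6·(…)/p_y.
Discretionary income = 367 − 6·6 − 4·4.44 = 313.24; x* = 6 + 0.4·313.24/6 = 26.8827; y* = 4 + 0.6·313.24/4.44 = 46.3297.
Expenditure on y: 4.44·46.3297 = 205.704; share = 0.5605.

share on y = 0.5605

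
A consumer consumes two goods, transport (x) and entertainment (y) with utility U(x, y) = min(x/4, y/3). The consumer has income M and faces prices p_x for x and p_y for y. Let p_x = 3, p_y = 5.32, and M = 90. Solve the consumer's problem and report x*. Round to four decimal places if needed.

x* = 12.8755

Here 4·3 + 3·5.32 = 27.96, giving x* = 12.8755.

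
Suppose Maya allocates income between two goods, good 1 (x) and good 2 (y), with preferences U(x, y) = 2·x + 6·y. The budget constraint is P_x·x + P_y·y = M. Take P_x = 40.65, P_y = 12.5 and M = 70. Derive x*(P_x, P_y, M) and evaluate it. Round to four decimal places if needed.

Linear utility — the consumer picks whichever good has higher MU/price: 2/40.65 = 0.0492 vs 6/12.5 = 0.48.
y gives more utility per dollar, so spend all income on y: y* = M/P_y, x* = 0.
Numerically: x* = 0, y* = 5.6.

x* = 0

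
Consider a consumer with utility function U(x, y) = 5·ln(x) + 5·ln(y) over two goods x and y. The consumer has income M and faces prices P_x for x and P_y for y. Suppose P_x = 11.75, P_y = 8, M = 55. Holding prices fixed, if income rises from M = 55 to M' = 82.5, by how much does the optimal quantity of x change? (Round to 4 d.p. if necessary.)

Δx* = 1.1702

Tangency: MRS = y/x = P_x/P_y.
So 5·P_y·y = 5·P_x·x; combined with the budget, a share 0.5 of income goes to x.
Demand: x*(P_x,P_y,M) = 0.5·M/P_x and y* = 0.5·M/P_y.
At P_x=11.75, P_y=8, M=55: x* = 0.5·55/11.75 = 2.3404.
At M' = 82.5: x* = 3.5106. Change: 3.5106 − 2.3404 = 1.1702.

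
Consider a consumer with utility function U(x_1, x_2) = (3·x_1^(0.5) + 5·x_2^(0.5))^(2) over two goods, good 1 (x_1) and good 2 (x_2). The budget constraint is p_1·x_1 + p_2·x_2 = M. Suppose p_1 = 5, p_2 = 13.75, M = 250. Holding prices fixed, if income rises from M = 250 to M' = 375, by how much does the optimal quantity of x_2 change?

MU_x_1 ∝ 3·x_1^(-0.5), MU_x_2 ∝ 5·x_2^(-0.5), so MRS = (3/5)·(x_2/x_1)^(0.5) = p_1/p_2.
Solve for the ratio: x_2/x_1 = [(5/3)·p_1/p_2]^(2).
Substitute x_2 = (x_2/x_1)·x_1 into the budget: x_1* = M/(p_1 + p_2·(x_2/x_1)).
Numerically x_2/x_1 = 0.367309, so x_1* = 250/(5 + 13.75·0.367309) = 24.8744 and x_2* = 0.367309·24.8744 = 9.1366.
At M' = 375: x_2* = 13.7049. Change: 13.7049 − 9.1366 = 4.5683.

Δx_2* = 4.5683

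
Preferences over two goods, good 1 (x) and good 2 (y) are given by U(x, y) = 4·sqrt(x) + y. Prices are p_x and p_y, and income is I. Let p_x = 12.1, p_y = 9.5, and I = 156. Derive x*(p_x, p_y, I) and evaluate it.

Set MRS = p_x/p_y: 2·x^(−1/2) = p_x/p_y.
Thus x* = (2·p_y/p_x)² — independent of I — with the rest of income spent on y.
Plugging in: x* = (2·9.5/12.1)² = 2.4657.

x* = 2.4657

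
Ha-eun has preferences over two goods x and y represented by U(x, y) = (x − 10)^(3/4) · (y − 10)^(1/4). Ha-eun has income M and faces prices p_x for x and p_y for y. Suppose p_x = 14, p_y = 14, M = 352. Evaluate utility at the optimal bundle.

V = 2.9308

This is Cobb-Douglas in (x−10, y−10): tangency gives 0.75·p_y·(y−10) = 0.25·p_x·(x−10).
After buying the subsistence bundle (10, 10), a share 0.75 of the remaining income goes to x: x* = 10 + 0.75·(M − 10p_x − 10p_y)/p_x.
Discretionary income = 352 − 10·14 − 10·14 = 72; x* = 10 + 0.75·72/14 = 13.8571; y* = 10 + 0.25·72/14 = 11.2857.
Utility at the optimum: U(13.8571, 11.2857) = 2.9308.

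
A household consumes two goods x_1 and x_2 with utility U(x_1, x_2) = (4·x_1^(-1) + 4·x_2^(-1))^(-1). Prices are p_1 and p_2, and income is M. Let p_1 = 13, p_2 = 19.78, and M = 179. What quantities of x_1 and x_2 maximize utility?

From the CES first-order condition, (x_2/x_1)^(2) = p_1/p_2.
Solve for the ratio: x_2/x_1 = [p_1/p_2]^(0.5).
Substitute x_2 = (x_2/x_1)·x_1 into the budget: x_1* = M/(p_1 + p_2·(x_2/x_1)).
Numerically x_2/x_1 = 0.810697, so x_1* = 179/(13 + 19.78·0.810697) = 6.1648 and x_2* = 0.810697·6.1648 = 4.9978.

x_1* = 6.1648, x_2* = 4.9978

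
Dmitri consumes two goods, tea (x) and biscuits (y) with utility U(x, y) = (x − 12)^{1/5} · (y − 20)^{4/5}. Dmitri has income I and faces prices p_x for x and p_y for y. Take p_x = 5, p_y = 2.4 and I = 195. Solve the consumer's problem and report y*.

Let x' = x−12, y' = y−20. MRS = (1/4)·y'/x' = p_x/p_y.
After buying the subsistence bundle (12, 20), a share 0.2 of the remaining income goes to x: x* = 12 + 0.2·(I − 12p_x − 20p_y)/p_x.
Discretionary income = 195 − 12·5 − 20·2.4 = 87; y* = 20 + 0.8·87/2.4 = 49.

y* = 49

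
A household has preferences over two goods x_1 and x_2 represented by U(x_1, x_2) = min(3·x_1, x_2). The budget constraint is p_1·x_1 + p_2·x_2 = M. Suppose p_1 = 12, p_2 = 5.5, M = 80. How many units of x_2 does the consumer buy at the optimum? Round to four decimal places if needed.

x_2* = 8.4211

Demand: x_1*(p_1,p_2,M) = M/(p_1 + 3·p_2), x_2* = 3·M/(p_1 + 3·p_2).
Here 12 + 3·5.5 = 28.5, giving x_2* = 8.4211.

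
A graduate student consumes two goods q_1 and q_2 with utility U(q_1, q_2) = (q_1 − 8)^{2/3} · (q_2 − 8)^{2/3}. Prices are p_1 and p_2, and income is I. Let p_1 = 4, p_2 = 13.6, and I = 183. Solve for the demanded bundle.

Let q_1' = q_1−8, q_2' = q_2−8. MRS = q_2'/q_1' = p_1/p_2.
Substituting into the budget: q_1* = 8 + 0.5·(I − 8·p_1 − 8·p_2)/p_1, and q_2* = 8 + 0.5·(…)/p_2.
Discretionary income = 183 − 8·4 − 8·13.6 = 42.2; q_1* = 8 + 0.5·42.2/4 = 13.275; q_2* = 8 + 0.5·42.2/13.6 = 9.5515.

q_1* = 13.275, q_2* = 9.5515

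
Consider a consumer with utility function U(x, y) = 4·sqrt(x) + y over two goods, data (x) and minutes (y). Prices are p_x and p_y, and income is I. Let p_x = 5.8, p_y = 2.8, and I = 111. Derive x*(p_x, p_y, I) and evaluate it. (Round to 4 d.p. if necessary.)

Thus x* = (2·p_y/p_x)² — independent of I — with the rest of income spent on y.
Plugging in: x* = (2·2.8/5.8)² = 0.9322.

x* = 0.9322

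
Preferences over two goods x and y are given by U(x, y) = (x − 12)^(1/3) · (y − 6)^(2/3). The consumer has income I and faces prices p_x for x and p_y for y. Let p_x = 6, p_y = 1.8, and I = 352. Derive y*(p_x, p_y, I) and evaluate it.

y* = 105.7037

This is Cobb-Douglas in (x−12, y−6): tangency gives 1/3·p_y·(y−6) = 2/3·p_x·(x−12).
Substituting into the budget: x* = 12 + 1/3·(I − 12·p_x − 6·p_y)/p_x, and y* = 6 + 2/3·(…)/p_y.
Discretionary income = 352 − 12·6 − 6·1.8 = 269.2; y* = 6 + 2/3·269.2/1.8 = 105.7037.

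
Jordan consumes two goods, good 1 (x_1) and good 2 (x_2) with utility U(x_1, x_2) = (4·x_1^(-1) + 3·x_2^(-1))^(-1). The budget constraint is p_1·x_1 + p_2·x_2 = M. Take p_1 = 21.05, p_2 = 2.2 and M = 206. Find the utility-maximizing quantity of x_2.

x_2* = 20.4814

MRS = MU_x_1/MU_x_2 = (4/3)·(x_2/x_1)^(2). Set equal to p_1/p_2.
Solve for the ratio: x_2/x_1 = [(3/4)·p_1/p_2]^(0.5).
Substitute x_2 = (x_2/x_1)·x_1 into the budget: x_1* = M/(p_1 + p_2·(x_2/x_1)).
Numerically x_2/x_1 = 2.678831, so x_1* = 206/(21.05 + 2.2·2.678831) = 7.6456 and x_2* = 2.678831·7.6456 = 20.4814.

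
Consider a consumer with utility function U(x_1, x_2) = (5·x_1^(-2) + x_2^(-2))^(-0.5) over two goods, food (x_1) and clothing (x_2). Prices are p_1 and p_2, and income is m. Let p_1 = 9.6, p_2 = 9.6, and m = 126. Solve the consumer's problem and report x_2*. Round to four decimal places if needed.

MRS = MU_x_1/MU_x_2 = 5·(x_2/x_1)^(3). Set equal to p_1/p_2.
Solve for the ratio: x_2/x_1 = [(1/5)·p_1/p_2]^(1/3).
Substitute x_2 = (x_2/x_1)·x_1 into the budget: x_1* = m/(p_1 + p_2·(x_2/x_1)).
Numerically x_2/x_1 = 0.584804, so x_1* = 126/(9.6 + 9.6·0.584804) = 8.2818 and x_2* = 0.584804·8.2818 = 4.8432.

x_2* = 4.8432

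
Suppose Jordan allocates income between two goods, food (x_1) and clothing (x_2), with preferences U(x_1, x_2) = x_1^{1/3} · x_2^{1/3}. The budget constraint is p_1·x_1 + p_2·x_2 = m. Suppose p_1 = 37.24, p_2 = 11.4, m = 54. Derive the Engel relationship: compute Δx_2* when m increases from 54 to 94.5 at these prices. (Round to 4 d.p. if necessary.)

The MRS is x_2/x_1. Set MRS = p_1/p_2.
Rearranging, p_2·x_2 = p_1·x_1. Substituting into the budget gives p_1·x_1·(1 + 1) = m.
Demand: x_1*(p_1,p_2,m) = 0.5·m/p_1 and x_2* = 0.5·m/p_2.
At p_1=37.24, p_2=11.4, m=54: x_2* = 0.5·54/11.4 = 2.3684.
At m' = 94.5: x_2* = 4.1447. Change: 4.1447 − 2.3684 = 1.7763.

Δx_2* = 1.7763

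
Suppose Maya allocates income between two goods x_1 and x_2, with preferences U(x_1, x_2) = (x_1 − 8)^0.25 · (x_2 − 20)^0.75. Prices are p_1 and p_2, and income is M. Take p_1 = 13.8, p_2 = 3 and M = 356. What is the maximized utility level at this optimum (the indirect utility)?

V = 24.074

MRS = (1/3)·(x_2−20)/(x_1−8). Tangency with p_1/p_2 gives x_2−20 = 3·(p_1/p_2)·(x_1−8).
After buying the subsistence bundle (8, 20), a share 0.25 of the remaining income goes to x_1: x_1* = 8 + 0.25·(M − 8p_1 − 20p_2)/p_1.
Discretionary income = 356 − 8·13.8 − 20·3 = 185.6; x_1* = 8 + 0.25·185.6/13.8 = 11.3623; x_2* = 20 + 0.75·185.6/3 = 66.4.
Utility at the optimum: U(11.3623, 66.4) = 24.074.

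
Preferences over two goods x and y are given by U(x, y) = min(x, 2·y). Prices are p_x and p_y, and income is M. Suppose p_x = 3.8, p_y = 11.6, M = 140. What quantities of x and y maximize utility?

x* = 14.5833, y* = 7.2917

With perfect complements, no substitution: consume in ratio x:y = 2:1.
Budget: p_x·x + p_y·(1/2)·x = M, so (2·p_x + p_y)·x = 2·M.
Demand: x*(p_x,p_y,M) = 2·M/(2·p_x + p_y), y* = M/(2·p_x + p_y).
Here 2·3.8 + 11.6 = 19.2, giving x* = 14.5833 and y* = 7.2917.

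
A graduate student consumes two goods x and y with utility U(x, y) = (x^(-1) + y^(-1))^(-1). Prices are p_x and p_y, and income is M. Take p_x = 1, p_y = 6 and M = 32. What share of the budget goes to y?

MRS = MU_x/MU_y = (y/x)^(2). Set equal to p_x/p_y.
Solve for the ratio: y/x = [p_x/p_y]^(0.5).
Substitute y = (y/x)·x into the budget: x* = M/(p_x + p_y·(y/x)).
Numerically y/x = 0.408248, so x* = 32/(1 + 6·0.408248) = 9.2767 and y* = 0.408248·9.2767 = 3.7872.
Expenditure on y: 6·3.7872 = 22.7233; share = 0.7101.

share on y = 0.7101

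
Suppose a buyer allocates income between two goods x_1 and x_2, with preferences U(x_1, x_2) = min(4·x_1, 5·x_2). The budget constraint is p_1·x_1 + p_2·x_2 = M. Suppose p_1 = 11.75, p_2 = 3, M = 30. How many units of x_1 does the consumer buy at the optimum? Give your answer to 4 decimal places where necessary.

x_1* = 2.1201

Leontief preferences: the optimum is at the kink where x_1/5 = x_2/4, i.e. x_2 = (4/5)·x_1.
Budget: p_1·x_1 + p_2·(4/5)·x_1 = M, so (5·p_1 + 4·p_2)·x_1 = 5·M.
Demand: x_1*(p_1,p_2,M) = 5·M/(5·p_1 + 4·p_2), x_2* = 4·M/(5·p_1 + 4·p_2).
Here 5·11.75 + 4·3 = 70.75, giving x_1* = 2.1201.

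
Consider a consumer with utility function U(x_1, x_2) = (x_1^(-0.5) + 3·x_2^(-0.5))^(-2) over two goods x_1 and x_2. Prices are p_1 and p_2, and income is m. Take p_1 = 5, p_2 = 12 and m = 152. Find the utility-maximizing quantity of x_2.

x_2* = 9.3201

MRS = MU_x_1/MU_x_2 = (1/3)·(x_2/x_1)^(1.5). Set equal to p_1/p_2.
Solve for the ratio: x_2/x_1 = [3·p_1/p_2]^(2/3).
Substitute x_2 = (x_2/x_1)·x_1 into the budget: x_1* = m/(p_1 + p_2·(x_2/x_1)).
Numerically x_2/x_1 = 1.160397, so x_1* = 152/(5 + 12·1.160397) = 8.0318 and x_2* = 1.160397·8.0318 = 9.3201.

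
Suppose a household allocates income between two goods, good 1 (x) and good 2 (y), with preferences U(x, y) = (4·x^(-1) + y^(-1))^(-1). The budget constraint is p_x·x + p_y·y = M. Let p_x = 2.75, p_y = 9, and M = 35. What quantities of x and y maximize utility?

MU_x ∝ 4·x^(-2), MU_y ∝ y^(-2), so MRS = 4·(y/x)^(2) = p_x/p_y.
Solve for the ratio: y/x = [(1/4)·p_x/p_y]^(0.5).
Substitute y = (y/x)·x into the budget: x* = M/(p_x + p_y·(y/x)).
Numerically y/x = 0.276385, so x* = 35/(2.75 + 9·0.276385) = 6.6826 and y* = 0.276385·6.6826 = 1.847.

x* = 6.6826, y* = 1.847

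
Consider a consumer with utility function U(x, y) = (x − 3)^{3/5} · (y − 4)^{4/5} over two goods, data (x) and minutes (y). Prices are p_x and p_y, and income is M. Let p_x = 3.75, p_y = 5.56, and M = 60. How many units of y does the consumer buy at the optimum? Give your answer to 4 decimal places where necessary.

y* = 6.7246

Let x' = x−3, y' = y−4. MRS = (3/4)·y'/x' = p_x/p_y.
Substituting into the budget: x* = 3 + 3/7·(M − 3·p_x − 4·p_y)/p_x, and y* = 4 + 4/7·(…)/p_y.
Discretionary income = 60 − 3·3.75 − 4·5.56 = 26.51; y* = 4 + 4/7·26.51/5.56 = 6.7246.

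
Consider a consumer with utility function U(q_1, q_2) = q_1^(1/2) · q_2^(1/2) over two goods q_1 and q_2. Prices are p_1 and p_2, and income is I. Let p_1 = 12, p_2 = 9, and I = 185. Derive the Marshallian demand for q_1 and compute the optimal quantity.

MU_q_1/MU_q_2 = (0.5·q_2)/(0.5·q_1); tangency sets this equal to p_1/p_2.
So 0.5·p_2·q_2 = 0.5·p_1·q_1; combined with the budget, a share 0.5 of income goes to q_1.
Demand: q_1*(p_1,p_2,I) = 0.5·I/p_1 and q_2* = 0.5·I/p_2.
At p_1=12, p_2=9, I=185: q_1* = 0.5·185/12 = 7.7083.

q_1* = 7.7083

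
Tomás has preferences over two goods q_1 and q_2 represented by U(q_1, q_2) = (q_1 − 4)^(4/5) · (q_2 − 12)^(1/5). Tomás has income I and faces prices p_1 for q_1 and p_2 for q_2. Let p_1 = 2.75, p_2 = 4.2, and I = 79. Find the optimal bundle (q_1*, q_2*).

After buying the subsistence bundle (4, 12), a share 0.8 of the remaining income goes to q_1: q_1* = 4 + 0.8·(I − 4p_1 − 12p_2)/p_1.
Discretionary income = 79 − 4·2.75 − 12·4.2 = 17.6; q_1* = 4 + 0.8·17.6/2.75 = 9.12; q_2* = 12 + 0.2·17.6/4.2 = 12.8381.

q_1* = 9.12, q_2* = 12.8381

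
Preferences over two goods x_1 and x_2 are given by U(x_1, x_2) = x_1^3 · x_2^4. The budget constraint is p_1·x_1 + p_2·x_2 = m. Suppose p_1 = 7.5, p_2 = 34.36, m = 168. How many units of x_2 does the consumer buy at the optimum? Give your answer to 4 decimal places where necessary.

x_2* = 2.7939

MU_x_1/MU_x_2 = (3·x_2)/(4·x_1); tangency sets this equal to p_1/p_2.
So 3·p_2·x_2 = 4·p_1·x_1; combined with the budget, a share 3/7 of income goes to x_1.
Demand: x_1*(p_1,p_2,m) = 3/7·m/p_1 and x_2* = 4/7·m/p_2.
At p_1=7.5, p_2=34.36, m=168: x_2* = 4/7·168/34.36 = 2.7939.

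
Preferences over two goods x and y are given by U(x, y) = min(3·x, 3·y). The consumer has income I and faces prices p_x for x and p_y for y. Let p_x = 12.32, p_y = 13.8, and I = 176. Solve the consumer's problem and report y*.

Leontief preferences: the optimum is at the kink where x/3 = y/3, i.e. y = x.
Budget: p_x·x + p_y·x = I, so (3·p_x + 3·p_y)·x = 3·I.
Demand: x*(p_x,p_y,I) = 3·I/(3·p_x + 3·p_y), y* = 3·I/(3·p_x + 3·p_y).
Here 3·12.32 + 3·13.8 = 78.36, giving y* = 6.7381.

y* = 6.7381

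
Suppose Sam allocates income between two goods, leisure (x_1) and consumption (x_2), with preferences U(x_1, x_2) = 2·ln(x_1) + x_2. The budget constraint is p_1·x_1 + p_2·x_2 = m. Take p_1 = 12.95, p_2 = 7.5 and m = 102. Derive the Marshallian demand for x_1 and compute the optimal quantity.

x_1* = 1.1583

Set MRS = p_1/p_2: (2/x_1)/1 = p_1/p_2.
So x_1*(p_1,p_2) = 2·p_2/p_1, independent of income; and x_2* = (m − 2·p_2)/p_2.
At the given prices: x_1* = 2·7.5/12.95 = 1.1583.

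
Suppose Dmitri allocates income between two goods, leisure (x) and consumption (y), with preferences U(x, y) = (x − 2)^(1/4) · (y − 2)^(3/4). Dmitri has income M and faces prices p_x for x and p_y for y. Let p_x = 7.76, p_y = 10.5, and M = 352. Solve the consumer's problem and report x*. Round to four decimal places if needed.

x* = 12.1637

This is Cobb-Douglas in (x−2, y−2): tangency gives 0.25·p_y·(y−2) = 0.75·p_x·(x−2).
After buying the subsistence bundle (2, 2), a share 0.25 of the remaining income goes to x: x* = 2 + 0.25·(M − 2p_x − 2p_y)/p_x.
Discretionary income = 352 − 2·7.76 − 2·10.5 = 315.48; x* = 2 + 0.25·315.48/7.76 = 12.1637.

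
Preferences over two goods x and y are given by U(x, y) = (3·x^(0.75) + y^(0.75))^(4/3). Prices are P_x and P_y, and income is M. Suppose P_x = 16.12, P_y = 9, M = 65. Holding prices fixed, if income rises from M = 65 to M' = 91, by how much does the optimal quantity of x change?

MRS = MU_x/MU_y = 3·(y/x)^(0.25). Set equal to P_x/P_y.
Hence y/x = ((1/3)·P_x/P_y)^(1/(0.25)), i.e. raised to the 4 power.
Substitute y = (y/x)·x into the budget: x* = M/(P_x + P_y·(y/x)).
Numerically y/x = 0.127059, so x* = 65/(16.12 + 9·0.127059) = 3.7652.
At M' = 91: x* = 5.2712. Change: 5.2712 − 3.7652 = 1.5061.

Δx* = 1.5061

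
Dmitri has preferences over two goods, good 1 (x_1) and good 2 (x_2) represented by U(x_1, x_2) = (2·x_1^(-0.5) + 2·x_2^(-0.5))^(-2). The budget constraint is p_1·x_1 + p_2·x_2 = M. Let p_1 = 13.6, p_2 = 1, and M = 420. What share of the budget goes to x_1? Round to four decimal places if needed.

share on x_1 = 0.7048

Substitute x_2 = (x_2/x_1)·x_1 into the budget: x_1* = M/(p_1 + p_2·(x_2/x_1)).
Numerically x_2/x_1 = 5.697609, so x_1* = 420/(13.6 + 1·5.697609) = 21.7644 and x_2* = 5.697609·21.7644 = 124.0048.
Expenditure on x_1: 13.6·21.7644 = 295.9952; share = 0.7048.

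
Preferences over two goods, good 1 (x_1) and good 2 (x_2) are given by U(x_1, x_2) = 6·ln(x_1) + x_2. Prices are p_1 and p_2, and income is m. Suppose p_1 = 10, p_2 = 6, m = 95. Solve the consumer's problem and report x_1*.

MU_x_1 = 6/x_1, MU_x_2 = 1. Tangency: 6/x_1 = p_1/p_2.
So x_1*(p_1,p_2) = 6·p_2/p_1, independent of income; and x_2* = (m − 6·p_2)/p_2.
At the given prices: x_1* = 6·6/10 = 3.6.

x_1* = 3.6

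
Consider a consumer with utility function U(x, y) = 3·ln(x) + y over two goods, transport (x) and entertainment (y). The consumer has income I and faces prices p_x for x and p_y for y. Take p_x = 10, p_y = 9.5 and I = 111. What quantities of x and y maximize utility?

x* = 2.85, y* = 8.6842

So x*(p_x,p_y) = 3·p_y/p_x, independent of income; and y* = (I − 3·p_y)/p_y.
At the given prices: x* = 3·9.5/10 = 2.85, and y* = 8.6842.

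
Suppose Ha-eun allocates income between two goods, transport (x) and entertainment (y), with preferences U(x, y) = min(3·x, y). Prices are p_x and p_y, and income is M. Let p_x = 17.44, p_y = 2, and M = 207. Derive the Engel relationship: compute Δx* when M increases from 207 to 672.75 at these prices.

With perfect complements, no substitution: consume in ratio x:y = 1:3.
Budget: p_x·x + p_y·3·x = M, so (p_x + 3·p_y)·x = M.
Demand: x*(p_x,p_y,M) = M/(p_x + 3·p_y), y* = 3·M/(p_x + 3·p_y).
Here 17.44 + 3·2 = 23.44, giving x* = 8.8311.
At M' = 672.75: x* = 28.7009. Change: 28.7009 − 8.8311 = 19.8699.

Δx* = 19.8699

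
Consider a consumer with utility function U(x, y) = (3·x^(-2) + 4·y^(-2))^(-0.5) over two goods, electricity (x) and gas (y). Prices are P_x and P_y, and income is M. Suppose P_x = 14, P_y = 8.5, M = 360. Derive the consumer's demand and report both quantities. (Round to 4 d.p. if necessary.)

MU_x ∝ 3·x^(-3), MU_y ∝ 4·y^(-3), so MRS = (3/4)·(y/x)^(3) = P_x/P_y.
Hence y/x = ((4/3)·P_x/P_y)^(1/(3)), i.e. raised to the 1/3 power.
Substitute y = (y/x)·x into the budget: x* = M/(P_x + P_y·(y/x)).
Numerically y/x = 1.299818, so x* = 360/(14 + 8.5·1.299818) = 14.3721 and y* = 1.299818·14.3721 = 18.6812.

x* = 14.3721, y* = 18.6812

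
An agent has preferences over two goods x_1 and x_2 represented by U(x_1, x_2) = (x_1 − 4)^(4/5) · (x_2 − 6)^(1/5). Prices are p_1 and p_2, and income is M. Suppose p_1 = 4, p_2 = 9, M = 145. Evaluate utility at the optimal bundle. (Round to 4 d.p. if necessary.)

MRS = 4·(x_2−6)/(x_1−4). Tangency with p_1/p_2 gives x_2−6 = (1/4)·(p_1/p_2)·(x_1−4).
After buying the subsistence bundle (4, 6), a share 0.8 of the remaining income goes to x_1: x_1* = 4 + 0.8·(M − 4p_1 − 6p_2)/p_1.
Discretionary income = 145 − 4·4 − 6·9 = 75; x_1* = 4 + 0.8·75/4 = 19; x_2* = 6 + 0.2·75/9 = 7.6667.
Utility at the optimum: U(19, 7.6667) = 9.6659.

V = 9.6659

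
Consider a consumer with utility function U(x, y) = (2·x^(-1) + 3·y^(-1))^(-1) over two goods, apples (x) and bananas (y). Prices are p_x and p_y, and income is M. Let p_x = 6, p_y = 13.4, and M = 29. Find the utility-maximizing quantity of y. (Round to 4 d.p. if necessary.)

From the CES first-order condition, (2/3)·(y/x)^(2) = p_x/p_y.
Hence y/x = ((3/2)·p_x/p_y)^(1/(2)), i.e. raised to the 0.5 power.
Substitute y = (y/x)·x into the budget: x* = M/(p_x + p_y·(y/x)).
Numerically y/x = 0.819538, so x* = 29/(6 + 13.4·0.819538) = 1.7077 and y* = 0.819538·1.7077 = 1.3995.

y* = 1.3995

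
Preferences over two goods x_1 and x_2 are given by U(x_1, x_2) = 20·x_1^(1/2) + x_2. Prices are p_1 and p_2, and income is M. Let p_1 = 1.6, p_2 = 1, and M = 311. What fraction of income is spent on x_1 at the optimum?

Set MRS = p_1/p_2: 10·x_1^(−1/2) = p_1/p_2.
Thus x_1* = (10·p_2/p_1)² — independent of M — with the rest of income spent on x_2.
Plugging in: x_1* = (10·1/1.6)² = 39.0625, x_2* = 248.5.
Expenditure on x_1: 1.6·39.0625 = 62.5; share = 0.201.

share on x_1 = 0.201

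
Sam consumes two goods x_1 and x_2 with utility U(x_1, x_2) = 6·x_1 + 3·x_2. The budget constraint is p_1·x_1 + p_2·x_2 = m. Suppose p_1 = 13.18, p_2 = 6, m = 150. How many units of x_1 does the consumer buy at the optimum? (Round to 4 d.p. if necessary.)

x_1* = 0

Linear utility — the consumer picks whichever good has higher MU/price: 6/13.18 = 0.4552 vs 3/6 = 0.5.
x_2 gives more utility per dollar, so spend all income on x_2: x_2* = m/p_2, x_1* = 0.
Numerically: x_1* = 0, x_2* = 25.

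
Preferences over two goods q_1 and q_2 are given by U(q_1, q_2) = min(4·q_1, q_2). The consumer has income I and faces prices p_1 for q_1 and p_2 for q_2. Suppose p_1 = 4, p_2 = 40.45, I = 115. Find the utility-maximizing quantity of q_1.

With perfect complements, no substitution: consume in ratio q_1:q_2 = 1:4.
Budget: p_1·q_1 + p_2·4·q_1 = I, so (p_1 + 4·p_2)·q_1 = I.
Demand: q_1*(p_1,p_2,I) = I/(p_1 + 4·p_2), q_2* = 4·I/(p_1 + 4·p_2).
Here 4 + 4·40.45 = 165.8, giving q_1* = 0.6936.

q_1* = 0.6936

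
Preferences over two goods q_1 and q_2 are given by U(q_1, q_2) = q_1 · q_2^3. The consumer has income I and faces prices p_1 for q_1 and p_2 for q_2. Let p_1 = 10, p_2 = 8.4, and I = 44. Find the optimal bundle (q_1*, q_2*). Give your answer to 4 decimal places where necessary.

q_1* = 1.1, q_2* = 3.9286

MU_q_1/MU_q_2 = (q_2)/(3·q_1); tangency sets this equal to p_1/p_2.
Rearranging, p_2·q_2 = 3·p_1·q_1. Substituting into the budget gives p_1·q_1·(1 + 3) = I.
Demand: q_1*(p_1,p_2,I) = 0.25·I/p_1 and q_2* = 0.75·I/p_2.
At p_1=10, p_2=8.4, I=44: q_1* = 0.25·44/10 = 1.1, q_2* = 3.9286.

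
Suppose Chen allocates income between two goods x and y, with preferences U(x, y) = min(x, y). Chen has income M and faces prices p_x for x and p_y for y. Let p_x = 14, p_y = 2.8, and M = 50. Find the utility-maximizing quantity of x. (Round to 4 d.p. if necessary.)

x* = 2.9762

Here 14 + 2.8 = 16.8, giving x* = 2.9762.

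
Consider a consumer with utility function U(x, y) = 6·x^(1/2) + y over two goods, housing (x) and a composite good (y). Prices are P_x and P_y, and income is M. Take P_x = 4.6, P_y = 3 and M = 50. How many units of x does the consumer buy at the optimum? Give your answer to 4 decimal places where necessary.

x* = 3.828

Utility is quasi-linear in y; the FOC for x is 3/√x = P_x/P_y.
Thus x* = (3·P_y/P_x)² — independent of M — with the rest of income spent on y.
Plugging in: x* = (3·3/4.6)² = 3.828.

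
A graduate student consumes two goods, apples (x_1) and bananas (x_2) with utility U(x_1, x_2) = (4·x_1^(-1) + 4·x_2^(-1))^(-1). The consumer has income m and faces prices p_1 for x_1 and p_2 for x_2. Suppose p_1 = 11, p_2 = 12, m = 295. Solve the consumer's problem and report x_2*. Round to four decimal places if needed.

From the CES first-order condition, (x_2/x_1)^(2) = p_1/p_2.
Solve for the ratio: x_2/x_1 = [p_1/p_2]^(0.5).
Substitute x_2 = (x_2/x_1)·x_1 into the budget: x_1* = m/(p_1 + p_2·(x_2/x_1)).
Numerically x_2/x_1 = 0.957427, so x_1* = 295/(11 + 12·0.957427) = 13.1175 and x_2* = 0.957427·13.1175 = 12.559.

x_2* = 12.559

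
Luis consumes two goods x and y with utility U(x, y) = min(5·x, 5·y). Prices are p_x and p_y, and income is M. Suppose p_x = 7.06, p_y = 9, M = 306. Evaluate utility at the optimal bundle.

V = 95.2677

Leontief preferences: the optimum is at the kink where x/5 = y/5, i.e. y = x.
Budget: p_x·x + p_y·x = M, so (5·p_x + 5·p_y)·x = 5·M.
Demand: x*(p_x,p_y,M) = 5·M/(5·p_x + 5·p_y), y* = 5·M/(5·p_x + 5·p_y).
Here 5·7.06 + 5·9 = 80.3, giving x* = 19.0535 and y* = 19.0535.
Utility at the optimum: U(19.0535, 19.0535) = 95.2677.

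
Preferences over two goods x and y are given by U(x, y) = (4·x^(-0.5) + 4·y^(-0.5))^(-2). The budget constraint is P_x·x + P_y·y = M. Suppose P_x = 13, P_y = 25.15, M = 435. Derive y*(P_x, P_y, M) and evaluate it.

y* = 9.5955

With the ratio pinned down, the budget gives x* = M/(P_x + P_y·(y/x)) and y* = (y/x)·x*.
Numerically y/x = 0.644076, so x* = 435/(13 + 25.15·0.644076) = 14.898 and y* = 0.644076·14.898 = 9.5955.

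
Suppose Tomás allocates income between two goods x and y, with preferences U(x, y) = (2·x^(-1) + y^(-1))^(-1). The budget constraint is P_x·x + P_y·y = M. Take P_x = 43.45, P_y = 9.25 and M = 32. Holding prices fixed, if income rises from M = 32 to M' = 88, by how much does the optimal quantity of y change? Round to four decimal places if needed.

MU_x ∝ 2·x^(-2), MU_y ∝ y^(-2), so MRS = 2·(y/x)^(2) = P_x/P_y.
Hence y/x = ((1/2)·P_x/P_y)^(1/(2)), i.e. raised to the 0.5 power.
Substitute y = (y/x)·x into the budget: x* = M/(P_x + P_y·(y/x)).
Numerically y/x = 1.53253, so x* = 32/(43.45 + 9.25·1.53253) = 0.5553 and y* = 1.53253·0.5553 = 0.851.
At M' = 88: y* = 2.3403. Change: 2.3403 − 0.851 = 1.4893.

Δy* = 1.4893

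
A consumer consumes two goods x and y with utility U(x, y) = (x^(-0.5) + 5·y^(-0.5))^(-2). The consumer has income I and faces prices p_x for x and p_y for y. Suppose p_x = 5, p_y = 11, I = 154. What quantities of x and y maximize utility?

MRS = MU_x/MU_y = (1/5)·(y/x)^(1.5). Set equal to p_x/p_y.
Solve for the ratio: y/x = [5·p_x/p_y]^(2/3).
With the ratio pinned down, the budget gives x* = I/(p_x + p_y·(y/x)) and y* = (y/x)·x*.
Numerically y/x = 1.728615, so x* = 154/(5 + 11·1.728615) = 6.4127 and y* = 1.728615·6.4127 = 11.0851.

x* = 6.4127, y* = 11.0851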